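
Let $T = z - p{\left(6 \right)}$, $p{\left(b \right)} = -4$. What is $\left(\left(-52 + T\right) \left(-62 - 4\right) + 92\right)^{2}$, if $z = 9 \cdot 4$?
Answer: $781456$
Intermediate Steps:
$z = 36$
$T = 40$ ($T = 36 - -4 = 36 + 4 = 40$)
$\left(\left(-52 + T\right) \left(-62 - 4\right) + 92\right)^{2} = \left(\left(-52 + 40\right) \left(-62 - 4\right) + 92\right)^{2} = \left(\left(-12\right) \left(-66\right) + 92\right)^{2} = \left(792 + 92\right)^{2} = 884^{2} = 781456$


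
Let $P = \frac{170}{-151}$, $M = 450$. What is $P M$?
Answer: $- \frac{76500}{151} \approx -506.62$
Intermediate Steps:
$P = - \frac{170}{151}$ ($P = 170 \left(- \frac{1}{151}\right) = - \frac{170}{151} \approx -1.1258$)
$P M = \left(- \frac{170}{151}\right) 450 = - \frac{76500}{151}$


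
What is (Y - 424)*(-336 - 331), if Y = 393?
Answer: 20677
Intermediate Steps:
(Y - 424)*(-336 - 331) = (393 - 424)*(-336 - 331) = -31*(-667) = 20677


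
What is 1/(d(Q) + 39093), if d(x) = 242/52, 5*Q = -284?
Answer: 26/1016539 ≈ 2.5577e-5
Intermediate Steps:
Q = -284/5 (Q = (⅕)*(-284) = -284/5 ≈ -56.800)
d(x) = 121/26 (d(x) = 242*(1/52) = 121/26)
1/(d(Q) + 39093) = 1/(121/26 + 39093) = 1/(1016539/26) = 26/1016539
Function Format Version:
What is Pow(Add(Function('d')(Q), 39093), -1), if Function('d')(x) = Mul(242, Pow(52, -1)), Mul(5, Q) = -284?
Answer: Rational(26, 1016539) ≈ 2.5577e-5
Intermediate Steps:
Q = Rational(-284, 5) (Q = Mul(Rational(1, 5), -284) = Rational(-284, 5) ≈ -56.800)
Function('d')(x) = Rational(121, 26) (Function('d')(x) = Mul(242, Rational(1, 52)) = Rational(121, 26))
Pow(Add(Function('d')(Q), 39093), -1) = Pow(Add(Rational(121, 26), 39093), -1) = Pow(Rational(1016539, 26), -1) = Rational(26, 1016539)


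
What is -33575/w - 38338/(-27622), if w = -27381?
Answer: 988570714/378158991 ≈ 2.6142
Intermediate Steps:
-33575/w - 38338/(-27622) = -33575/(-27381) - 38338/(-27622) = -33575*(-1/27381) - 38338*(-1/27622) = 33575/27381 + 19169/13811 = 988570714/378158991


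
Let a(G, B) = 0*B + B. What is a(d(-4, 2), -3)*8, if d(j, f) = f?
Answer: -24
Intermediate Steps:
a(G, B) = B (a(G, B) = 0 + B = B)
a(d(-4, 2), -3)*8 = -3*8 = -24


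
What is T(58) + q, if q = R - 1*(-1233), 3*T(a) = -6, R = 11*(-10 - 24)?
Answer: 857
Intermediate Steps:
R = -374 (R = 11*(-34) = -374)
T(a) = -2 (T(a) = (⅓)*(-6) = -2)
q = 859 (q = -374 - 1*(-1233) = -374 + 1233 = 859)
T(58) + q = -2 + 859 = 857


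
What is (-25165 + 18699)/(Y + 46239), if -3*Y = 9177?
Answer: -3233/21590 ≈ -0.14975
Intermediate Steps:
Y = -3059 (Y = -1/3*9177 = -3059)
(-25165 + 18699)/(Y + 46239) = (-25165 + 18699)/(-3059 + 46239) = -6466/43180 = -6466*1/43180 = -3233/21590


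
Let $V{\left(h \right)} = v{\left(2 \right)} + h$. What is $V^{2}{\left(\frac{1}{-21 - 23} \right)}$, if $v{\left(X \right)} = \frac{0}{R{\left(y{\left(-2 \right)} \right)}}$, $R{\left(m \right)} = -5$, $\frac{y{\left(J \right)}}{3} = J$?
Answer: $\frac{1}{1936} \approx 0.00051653$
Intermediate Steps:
$y{\left(J \right)} = 3 J$
$v{\left(X \right)} = 0$ ($v{\left(X \right)} = \frac{0}{-5} = 0 \left(- \frac{1}{5}\right) = 0$)
$V{\left(h \right)} = h$ ($V{\left(h \right)} = 0 + h = h$)
$V^{2}{\left(\frac{1}{-21 - 23} \right)} = \left(\frac{1}{-21 - 23}\right)^{2} = \left(\frac{1}{-44}\right)^{2} = \left(- \frac{1}{44}\right)^{2} = \frac{1}{1936}$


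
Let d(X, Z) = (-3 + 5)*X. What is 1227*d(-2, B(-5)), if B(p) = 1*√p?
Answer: -4908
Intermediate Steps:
B(p) = √p
d(X, Z) = 2*X
1227*d(-2, B(-5)) = 1227*(2*(-2)) = 1227*(-4) = -4908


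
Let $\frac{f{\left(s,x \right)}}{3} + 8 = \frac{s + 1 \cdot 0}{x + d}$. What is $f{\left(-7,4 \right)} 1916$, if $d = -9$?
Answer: $- \frac{189684}{5} \approx -37937.0$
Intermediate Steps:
$f{\left(s,x \right)} = -24 + \frac{3 s}{-9 + x}$ ($f{\left(s,x \right)} = -24 + 3 \frac{s + 1 \cdot 0}{x - 9} = -24 + 3 \frac{s + 0}{-9 + x} = -24 + 3 \frac{s}{-9 + x} = -24 + \frac{3 s}{-9 + x}$)
$f{\left(-7,4 \right)} 1916 = \frac{3 \left(72 - 7 - 32\right)}{-9 + 4} \cdot 1916 = \frac{3 \left(72 - 7 - 32\right)}{-5} \cdot 1916 = 3 \left(- \frac{1}{5}\right) 33 \cdot 1916 = \left(- \frac{99}{5}\right) 1916 = - \frac{189684}{5}$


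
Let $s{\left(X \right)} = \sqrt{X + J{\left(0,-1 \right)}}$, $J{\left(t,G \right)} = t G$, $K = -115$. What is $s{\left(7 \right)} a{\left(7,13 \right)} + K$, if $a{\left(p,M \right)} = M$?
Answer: $-115 + 13 \sqrt{7} \approx -80.605$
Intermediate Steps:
$J{\left(t,G \right)} = G t$
$s{\left(X \right)} = \sqrt{X}$ ($s{\left(X \right)} = \sqrt{X - 0} = \sqrt{X + 0} = \sqrt{X}$)
$s{\left(7 \right)} a{\left(7,13 \right)} + K = \sqrt{7} \cdot 13 - 115 = 13 \sqrt{7} - 115 = -115 + 13 \sqrt{7}$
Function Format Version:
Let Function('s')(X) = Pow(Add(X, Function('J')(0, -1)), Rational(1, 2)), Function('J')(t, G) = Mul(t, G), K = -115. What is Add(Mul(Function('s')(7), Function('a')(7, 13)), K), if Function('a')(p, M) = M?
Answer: Add(-115, Mul(13, Pow(7, Rational(1, 2)))) ≈ -80.605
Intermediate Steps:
Function('J')(t, G) = Mul(G, t)
Function('s')(X) = Pow(X, Rational(1, 2)) (Function('s')(X) = Pow(Add(X, Mul(-1, 0)), Rational(1, 2)) = Pow(Add(X, 0), Rational(1, 2)) = Pow(X, Rational(1, 2)))
Add(Mul(Function('s')(7), Function('a')(7, 13)), K) = Add(Mul(Pow(7, Rational(1, 2)), 13), -115) = Add(Mul(13, Pow(7, Rational(1, 2))), -115) = Add(-115, Mul(13, Pow(7, Rational(1, 2))))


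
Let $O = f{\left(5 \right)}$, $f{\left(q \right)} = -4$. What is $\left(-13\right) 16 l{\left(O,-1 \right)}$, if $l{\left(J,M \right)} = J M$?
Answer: $-832$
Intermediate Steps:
$O = -4$
$\left(-13\right) 16 l{\left(O,-1 \right)} = \left(-13\right) 16 \left(\left(-4\right) \left(-1\right)\right) = \left(-208\right) 4 = -832$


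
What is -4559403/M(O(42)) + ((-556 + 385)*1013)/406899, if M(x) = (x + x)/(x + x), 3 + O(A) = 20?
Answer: -206135188280/45211 ≈ -4.5594e+6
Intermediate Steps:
O(A) = 17 (O(A) = -3 + 20 = 17)
M(x) = 1 (M(x) = (2*x)/((2*x)) = (2*x)*(1/(2*x)) = 1)
-4559403/M(O(42)) + ((-556 + 385)*1013)/406899 = -4559403/1 + ((-556 + 385)*1013)/406899 = -4559403*1 - 171*1013*(1/406899) = -4559403 - 173223*1/406899 = -4559403 - 19247/45211 = -206135188280/45211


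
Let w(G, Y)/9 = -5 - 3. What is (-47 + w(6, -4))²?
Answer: 14161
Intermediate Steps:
w(G, Y) = -72 (w(G, Y) = 9*(-5 - 3) = 9*(-8) = -72)
(-47 + w(6, -4))² = (-47 - 72)² = (-119)² = 14161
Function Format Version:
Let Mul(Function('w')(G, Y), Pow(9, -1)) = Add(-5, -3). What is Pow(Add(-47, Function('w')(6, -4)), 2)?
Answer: 14161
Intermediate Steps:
Function('w')(G, Y) = -72 (Function('w')(G, Y) = Mul(9, Add(-5, -3)) = Mul(9, -8) = -72)
Pow(Add(-47, Function('w')(6, -4)), 2) = Pow(Add(-47, -72), 2) = Pow(-119, 2) = 14161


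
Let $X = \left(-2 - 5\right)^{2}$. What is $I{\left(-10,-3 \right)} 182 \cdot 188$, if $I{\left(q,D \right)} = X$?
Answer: $1676584$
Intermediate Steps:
$X = 49$ ($X = \left(-7\right)^{2} = 49$)
$I{\left(q,D \right)} = 49$
$I{\left(-10,-3 \right)} 182 \cdot 188 = 49 \cdot 182 \cdot 188 = 8918 \cdot 188 = 1676584$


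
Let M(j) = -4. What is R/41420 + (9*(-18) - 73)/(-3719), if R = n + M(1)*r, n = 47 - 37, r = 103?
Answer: 4119331/77020490 ≈ 0.053484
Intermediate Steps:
n = 10
R = -402 (R = 10 - 4*103 = 10 - 412 = -402)
R/41420 + (9*(-18) - 73)/(-3719) = -402/41420 + (9*(-18) - 73)/(-3719) = -402*1/41420 + (-162 - 73)*(-1/3719) = -201/20710 - 235*(-1/3719) = -201/20710 + 235/3719 = 4119331/77020490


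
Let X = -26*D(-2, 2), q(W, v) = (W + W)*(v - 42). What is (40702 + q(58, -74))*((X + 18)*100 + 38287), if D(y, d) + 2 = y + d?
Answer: 1233889602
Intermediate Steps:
D(y, d) = -2 + d + y (D(y, d) = -2 + (y + d) = -2 + (d + y) = -2 + d + y)
q(W, v) = 2*W*(-42 + v) (q(W, v) = (2*W)*(-42 + v) = 2*W*(-42 + v))
X = 52 (X = -26*(-2 + 2 - 2) = -26*(-2) = 52)
(40702 + q(58, -74))*((X + 18)*100 + 38287) = (40702 + 2*58*(-42 - 74))*((52 + 18)*100 + 38287) = (40702 + 2*58*(-116))*(70*100 + 38287) = (40702 - 13456)*(7000 + 38287) = 27246*45287 = 1233889602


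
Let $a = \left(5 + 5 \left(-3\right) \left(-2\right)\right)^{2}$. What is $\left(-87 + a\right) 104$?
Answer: $118352$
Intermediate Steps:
$a = 1225$ ($a = \left(5 - -30\right)^{2} = \left(5 + 30\right)^{2} = 35^{2} = 1225$)
$\left(-87 + a\right) 104 = \left(-87 + 1225\right) 104 = 1138 \cdot 104 = 118352$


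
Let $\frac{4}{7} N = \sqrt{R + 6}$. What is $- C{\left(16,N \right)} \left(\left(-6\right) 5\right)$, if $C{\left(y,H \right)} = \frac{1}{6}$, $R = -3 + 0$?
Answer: $5$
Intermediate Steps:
$R = -3$
$N = \frac{7 \sqrt{3}}{4}$ ($N = \frac{7 \sqrt{-3 + 6}}{4} = \frac{7 \sqrt{3}}{4} \approx 3.0311$)
$C{\left(y,H \right)} = \frac{1}{6}$
$- C{\left(16,N \right)} \left(\left(-6\right) 5\right) = \left(-1\right) \frac{1}{6} \left(\left(-6\right) 5\right) = \left(- \frac{1}{6}\right) \left(-30\right) = 5$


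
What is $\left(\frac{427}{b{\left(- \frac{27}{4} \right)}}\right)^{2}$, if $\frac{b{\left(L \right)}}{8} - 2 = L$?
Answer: $\frac{182329}{1444} \approx 126.27$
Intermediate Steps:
$b{\left(L \right)} = 16 + 8 L$
$\left(\frac{427}{b{\left(- \frac{27}{4} \right)}}\right)^{2} = \left(\frac{427}{16 + 8 \left(- \frac{27}{4}\right)}\right)^{2} = \left(\frac{427}{16 - 54}\right)^{2} = \left(\frac{427}{-38}\right)^{2} = \left(427 \left(- \frac{1}{38}\right)\right)^{2} = \left(- \frac{427}{38}\right)^{2} = \frac{182329}{1444}$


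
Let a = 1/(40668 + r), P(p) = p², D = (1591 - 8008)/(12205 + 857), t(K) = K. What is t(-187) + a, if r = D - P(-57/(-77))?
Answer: -28044977825513/149973163173 ≈ -187.00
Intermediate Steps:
D = -2139/4354 (D = -6417/13062 = -6417*1/13062 = -2139/4354 ≈ -0.49127)
r = -3832611/3687838 (r = -2139/4354 - (-57/(-77))² = -2139/4354 - (-57*(-1/77))² = -2139/4354 - (57/77)² = -2139/4354 - 1*3249/5929 = -2139/4354 - 3249/5929 = -3832611/3687838 ≈ -1.0393)
a = 3687838/149973163173 (a = 1/(40668 - 3832611/3687838) = 1/(149973163173/3687838) = 3687838/149973163173 ≈ 2.4590e-5)
t(-187) + a = -187 + 3687838/149973163173 = -28044977825513/149973163173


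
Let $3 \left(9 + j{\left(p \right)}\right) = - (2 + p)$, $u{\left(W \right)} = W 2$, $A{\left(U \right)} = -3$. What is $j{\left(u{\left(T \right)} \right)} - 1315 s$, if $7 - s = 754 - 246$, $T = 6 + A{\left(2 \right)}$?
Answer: $\frac{1976410}{3} \approx 6.588 \cdot 10^{5}$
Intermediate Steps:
$T = 3$ ($T = 6 - 3 = 3$)
$u{\left(W \right)} = 2 W$
$s = -501$ ($s = 7 - \left(754 - 246\right) = 7 - 508 = -501$)
$j{\left(p \right)} = - \frac{29}{3} - \frac{p}{3}$ ($j{\left(p \right)} = -9 + \frac{\left(-1\right) \left(2 + p\right)}{3} = -9 + \frac{-2 - p}{3} = -9 - \left(\frac{2}{3} + \frac{p}{3}\right) = - \frac{29}{3} - \frac{p}{3}$)
$j{\left(u{\left(T \right)} \right)} - 1315 s = \left(- \frac{29}{3} - \frac{2 \cdot 3}{3}\right) - -658815 = \left(- \frac{29}{3} - 2\right) + 658815 = - \frac{35}{3} + 658815 = \frac{1976410}{3}$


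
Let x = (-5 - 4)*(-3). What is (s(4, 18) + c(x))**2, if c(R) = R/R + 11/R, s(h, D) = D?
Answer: 274576/729 ≈ 376.65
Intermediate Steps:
x = 27 (x = -9*(-3) = 27)
c(R) = 1 + 11/R
(s(4, 18) + c(x))**2 = (18 + (11 + 27)/27)**2 = (18 + (1/27)*38)**2 = (18 + 38/27)**2 = (524/27)**2 = 274576/729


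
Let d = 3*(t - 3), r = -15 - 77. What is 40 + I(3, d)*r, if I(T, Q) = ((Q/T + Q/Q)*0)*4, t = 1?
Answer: 40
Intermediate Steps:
r = -92
d = -6 (d = 3*(1 - 3) = 3*(-2) = -6)
I(T, Q) = 0 (I(T, Q) = ((Q/T + 1)*0)*4 = ((1 + Q/T)*0)*4 = 0*4 = 0)
40 + I(3, d)*r = 40 + 0*(-92) = 40 + 0 = 40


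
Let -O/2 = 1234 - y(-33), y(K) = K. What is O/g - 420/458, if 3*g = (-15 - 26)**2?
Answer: -2093868/384949 ≈ -5.4393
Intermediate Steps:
g = 1681/3 (g = (-15 - 26)**2/3 = (1/3)*(-41)**2 = (1/3)*1681 = 1681/3 ≈ 560.33)
O = -2534 (O = -2*(1234 - 1*(-33)) = -2*(1234 + 33) = -2*1267 = -2534)
O/g - 420/458 = -2534/1681/3 - 420/458 = -2534*3/1681 - 420*1/458 = -7602/1681 - 210/229 = -2093868/384949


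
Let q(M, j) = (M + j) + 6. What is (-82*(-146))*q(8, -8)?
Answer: 71832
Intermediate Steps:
q(M, j) = 6 + M + j
(-82*(-146))*q(8, -8) = (-82*(-146))*(6 + 8 - 8) = 11972*6 = 71832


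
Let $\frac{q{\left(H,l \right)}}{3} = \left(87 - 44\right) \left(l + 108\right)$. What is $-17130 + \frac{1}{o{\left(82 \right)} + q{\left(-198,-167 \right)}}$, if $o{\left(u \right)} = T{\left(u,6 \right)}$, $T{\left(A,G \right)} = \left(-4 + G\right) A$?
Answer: $- \frac{127567111}{7447} \approx -17130.0$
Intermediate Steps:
$T{\left(A,G \right)} = A \left(-4 + G\right)$
$q{\left(H,l \right)} = 13932 + 129 l$ ($q{\left(H,l \right)} = 3 \left(87 - 44\right) \left(l + 108\right) = 3 \cdot 43 \left(108 + l\right) = 3 \left(4644 + 43 l\right) = 13932 + 129 l$)
$o{\left(u \right)} = 2 u$ ($o{\left(u \right)} = u \left(-4 + 6\right) = u 2 = 2 u$)
$-17130 + \frac{1}{o{\left(82 \right)} + q{\left(-198,-167 \right)}} = -17130 + \frac{1}{2 \cdot 82 + \left(13932 + 129 \left(-167\right)\right)} = -17130 + \frac{1}{164 + \left(13932 - 21543\right)} = -17130 + \frac{1}{164 - 7611} = -17130 + \frac{1}{-7447} = -17130 - \frac{1}{7447} = - \frac{127567111}{7447}$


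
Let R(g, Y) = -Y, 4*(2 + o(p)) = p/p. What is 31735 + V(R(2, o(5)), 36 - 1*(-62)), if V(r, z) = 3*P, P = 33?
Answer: 31834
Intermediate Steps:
o(p) = -7/4 (o(p) = -2 + (p/p)/4 = -2 + (¼)*1 = -2 + ¼ = -7/4)
V(r, z) = 99 (V(r, z) = 3*33 = 99)
31735 + V(R(2, o(5)), 36 - 1*(-62)) = 31735 + 99 = 31834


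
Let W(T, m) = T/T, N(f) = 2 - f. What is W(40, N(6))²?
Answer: 1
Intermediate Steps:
W(T, m) = 1
W(40, N(6))² = 1² = 1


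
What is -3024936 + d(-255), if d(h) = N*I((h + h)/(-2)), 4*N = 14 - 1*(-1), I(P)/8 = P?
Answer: -3017286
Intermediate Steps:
I(P) = 8*P
N = 15/4 (N = (14 - 1*(-1))/4 = (14 + 1)/4 = (1/4)*15 = 15/4 ≈ 3.7500)
d(h) = -30*h (d(h) = 15*(8*((h + h)/(-2)))/4 = 15*(8*((2*h)*(-1/2)))/4 = 15*(8*(-h))/4 = 15*(-8*h)/4 = -30*h)
-3024936 + d(-255) = -3024936 - 30*(-255) = -3024936 + 7650 = -3017286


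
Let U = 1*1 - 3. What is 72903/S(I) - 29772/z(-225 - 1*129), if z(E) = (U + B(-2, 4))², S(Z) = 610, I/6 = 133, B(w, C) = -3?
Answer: -3267669/3050 ≈ -1071.4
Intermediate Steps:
U = -2 (U = 1 - 3 = -2)
I = 798 (I = 6*133 = 798)
z(E) = 25 (z(E) = (-2 - 3)² = (-5)² = 25)
72903/S(I) - 29772/z(-225 - 1*129) = 72903/610 - 29772/25 = -3267669/3050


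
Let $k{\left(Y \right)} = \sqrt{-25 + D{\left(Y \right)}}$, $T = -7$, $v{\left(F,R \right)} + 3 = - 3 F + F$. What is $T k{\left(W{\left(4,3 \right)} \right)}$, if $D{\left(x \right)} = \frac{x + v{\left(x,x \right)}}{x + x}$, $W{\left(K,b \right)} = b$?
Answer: $- 7 i \sqrt{26} \approx - 35.693 i$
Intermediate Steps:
$v{\left(F,R \right)} = -3 - 2 F$ ($v{\left(F,R \right)} = -3 + \left(- 3 F + F\right) = -3 - 2 F$)
$D{\left(x \right)} = \frac{-3 - x}{2 x}$ ($D{\left(x \right)} = \frac{x - \left(3 + 2 x\right)}{x + x} = \frac{-3 - x}{2 x}$)
$k{\left(Y \right)} = \sqrt{-25 + \frac{-3 - Y}{2 Y}}$
$T k{\left(W{\left(4,3 \right)} \right)} = - 7 \frac{\sqrt{-102 - \frac{6}{3}}}{2} = - 7 \frac{\sqrt{-102 - 2}}{2} = - 7 \frac{\sqrt{-104}}{2} = - 7 \frac{2 i \sqrt{26}}{2} = - 7 i \sqrt{26}$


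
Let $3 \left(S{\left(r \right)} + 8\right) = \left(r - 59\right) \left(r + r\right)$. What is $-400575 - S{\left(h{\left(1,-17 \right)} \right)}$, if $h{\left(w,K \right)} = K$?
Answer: $- \frac{1204285}{3} \approx -4.0143 \cdot 10^{5}$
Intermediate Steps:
$S{\left(r \right)} = -8 + \frac{2 r \left(-59 + r\right)}{3}$ ($S{\left(r \right)} = -8 + \frac{\left(r - 59\right) \left(r + r\right)}{3} = -8 + \frac{\left(-59 + r\right) 2 r}{3} = -8 + \frac{2 r \left(-59 + r\right)}{3}$)
$-400575 - S{\left(h{\left(1,-17 \right)} \right)} = -400575 - \left(-8 - - \frac{2006}{3} + \frac{2 \left(-17\right)^{2}}{3}\right) = -400575 - \left(-8 + \frac{2006}{3} + \frac{2}{3} \cdot 289\right) = -400575 - \left(-8 + \frac{2006}{3} + \frac{578}{3}\right) = -400575 - \frac{2560}{3} = - \frac{1204285}{3}$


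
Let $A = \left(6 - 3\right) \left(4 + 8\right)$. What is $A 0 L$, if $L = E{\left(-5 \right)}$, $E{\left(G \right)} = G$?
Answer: $0$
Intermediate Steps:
$L = -5$
$A = 36$ ($A = 3 \cdot 12 = 36$)
$A 0 L = 36 \cdot 0 \left(-5\right) = 0 \left(-5\right) = 0$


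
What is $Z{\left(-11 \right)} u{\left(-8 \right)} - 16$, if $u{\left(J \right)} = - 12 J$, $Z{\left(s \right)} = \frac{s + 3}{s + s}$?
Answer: $\frac{208}{11} \approx 18.909$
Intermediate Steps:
$Z{\left(s \right)} = \frac{3 + s}{2 s}$
$u{\left(J \right)} = - 12 J$
$Z{\left(-11 \right)} u{\left(-8 \right)} - 16 = \frac{3 - 11}{2 \left(-11\right)} \left(\left(-12\right) \left(-8\right)\right) - 16 = \frac{1}{2} \left(- \frac{1}{11}\right) \left(-8\right) 96 - 16 = \frac{4}{11} \cdot 96 - 16 = \frac{384}{11} - 16 = \frac{208}{11}$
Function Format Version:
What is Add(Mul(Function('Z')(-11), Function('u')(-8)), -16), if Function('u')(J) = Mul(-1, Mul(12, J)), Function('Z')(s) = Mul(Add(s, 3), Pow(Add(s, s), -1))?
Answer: Rational(208, 11) ≈ 18.909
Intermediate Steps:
Function('Z')(s) = Mul(Rational(1, 2), Pow(s, -1), Add(3, s)) (Function('Z')(s) = Mul(Add(3, s), Pow(Mul(2, s), -1)) = Mul(Add(3, s), Mul(Rational(1, 2), Pow(s, -1))) = Mul(Rational(1, 2), Pow(s, -1), Add(3, s)))
Function('u')(J) = Mul(-12, J)
Add(Mul(Function('Z')(-11), Function('u')(-8)), -16) = Add(Mul(Mul(Rational(1, 2), Pow(-11, -1), Add(3, -11)), Mul(-12, -8)), -16) = Add(Mul(Mul(Rational(1, 2), Rational(-1, 11), -8), 96), -16) = Add(Mul(Rational(4, 11), 96), -16) = Add(Rational(384, 11), -16) = Rational(208, 11)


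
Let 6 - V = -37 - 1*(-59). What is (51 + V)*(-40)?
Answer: -1400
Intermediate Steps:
V = -16 (V = 6 - (-37 - 1*(-59)) = 6 - (-37 + 59) = 6 - 1*22 = 6 - 22 = -16)
(51 + V)*(-40) = (51 - 16)*(-40) = 35*(-40) = -1400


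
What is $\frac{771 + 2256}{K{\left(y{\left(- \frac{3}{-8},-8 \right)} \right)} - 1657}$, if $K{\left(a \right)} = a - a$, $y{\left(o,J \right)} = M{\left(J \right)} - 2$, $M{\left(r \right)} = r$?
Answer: $- \frac{3027}{1657} \approx -1.8268$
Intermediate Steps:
$y{\left(o,J \right)} = -2 + J$ ($y{\left(o,J \right)} = J - 2 = -2 + J$)
$K{\left(a \right)} = 0$
$\frac{771 + 2256}{K{\left(y{\left(- \frac{3}{-8},-8 \right)} \right)} - 1657} = \frac{771 + 2256}{0 - 1657} = \frac{3027}{-1657} = 3027 \left(- \frac{1}{1657}\right) = - \frac{3027}{1657}$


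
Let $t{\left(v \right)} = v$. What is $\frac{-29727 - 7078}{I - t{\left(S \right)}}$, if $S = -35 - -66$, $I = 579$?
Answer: $- \frac{36805}{548} \approx -67.162$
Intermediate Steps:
$S = 31$ ($S = -35 + 66 = 31$)
$\frac{-29727 - 7078}{I - t{\left(S \right)}} = \frac{-29727 - 7078}{579 - 31} = - \frac{36805}{579 - 31} = - \frac{36805}{548}$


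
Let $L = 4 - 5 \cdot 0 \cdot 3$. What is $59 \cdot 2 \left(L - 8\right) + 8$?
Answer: $-464$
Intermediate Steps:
$L = 4$ ($L = 4 - 0 = 4 + 0 = 4$)
$59 \cdot 2 \left(L - 8\right) + 8 = 59 \cdot 2 \left(4 - 8\right) + 8 = 59 \cdot 2 \left(-4\right) + 8 = 59 \left(-8\right) + 8 = -472 + 8 = -464$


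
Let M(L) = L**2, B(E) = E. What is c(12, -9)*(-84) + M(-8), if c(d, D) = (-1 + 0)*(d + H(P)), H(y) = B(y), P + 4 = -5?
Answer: 316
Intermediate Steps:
P = -9 (P = -4 - 5 = -9)
H(y) = y
c(d, D) = 9 - d (c(d, D) = (-1 + 0)*(d - 9) = -(-9 + d) = 9 - d)
c(12, -9)*(-84) + M(-8) = (9 - 1*12)*(-84) + (-8)**2 = (9 - 12)*(-84) + 64 = -3*(-84) + 64 = 252 + 64 = 316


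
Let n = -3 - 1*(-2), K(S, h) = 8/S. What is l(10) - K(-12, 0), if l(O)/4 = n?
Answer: -10/3 ≈ -3.3333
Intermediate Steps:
n = -1 (n = -3 + 2 = -1)
l(O) = -4 (l(O) = 4*(-1) = -4)
l(10) - K(-12, 0) = -4 - 8/(-12) = -4 - 8*(-1)/12 = -4 - 1*(-⅔) = -4 + ⅔ = -10/3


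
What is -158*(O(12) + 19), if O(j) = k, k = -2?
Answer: -2686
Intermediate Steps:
O(j) = -2
-158*(O(12) + 19) = -158*(-2 + 19) = -158*17 = -2686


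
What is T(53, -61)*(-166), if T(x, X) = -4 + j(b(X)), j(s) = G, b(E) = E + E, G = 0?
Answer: 664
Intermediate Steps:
b(E) = 2*E
j(s) = 0
T(x, X) = -4 (T(x, X) = -4 + 0 = -4)
T(53, -61)*(-166) = -4*(-166) = 664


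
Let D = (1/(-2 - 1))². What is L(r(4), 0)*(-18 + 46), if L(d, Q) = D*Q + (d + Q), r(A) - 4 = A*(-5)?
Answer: -448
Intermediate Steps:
D = ⅑ (D = (1/(-3))² = (-⅓)² = ⅑ ≈ 0.11111)
r(A) = 4 - 5*A (r(A) = 4 + A*(-5) = 4 - 5*A)
L(d, Q) = d + 10*Q/9 (L(d, Q) = Q/9 + (d + Q) = Q/9 + (Q + d) = d + 10*Q/9)
L(r(4), 0)*(-18 + 46) = ((4 - 5*4) + (10/9)*0)*(-18 + 46) = ((4 - 20) + 0)*28 = (-16 + 0)*28 = -16*28 = -448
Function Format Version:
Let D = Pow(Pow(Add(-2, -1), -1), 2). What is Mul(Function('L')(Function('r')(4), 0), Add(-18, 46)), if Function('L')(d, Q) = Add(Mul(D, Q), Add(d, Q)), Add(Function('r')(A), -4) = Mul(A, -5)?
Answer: -448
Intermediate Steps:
D = Rational(1, 9) (D = Pow(Pow(-3, -1), 2) = Pow(Rational(-1, 3), 2) = Rational(1, 9) ≈ 0.11111)
Function('r')(A) = Add(4, Mul(-5, A)) (Function('r')(A) = Add(4, Mul(A, -5)) = Add(4, Mul(-5, A)))
Function('L')(d, Q) = Add(d, Mul(Rational(10, 9), Q)) (Function('L')(d, Q) = Add(Mul(Rational(1, 9), Q), Add(d, Q)) = Add(Mul(Rational(1, 9), Q), Add(Q, d)) = Add(d, Mul(Rational(10, 9), Q)))
Mul(Function('L')(Function('r')(4), 0), Add(-18, 46)) = Mul(Add(Add(4, Mul(-5, 4)), Mul(Rational(10, 9), 0)), Add(-18, 46)) = Mul(Add(Add(4, -20), 0), 28) = Mul(Add(-16, 0), 28) = Mul(-16, 28) = -448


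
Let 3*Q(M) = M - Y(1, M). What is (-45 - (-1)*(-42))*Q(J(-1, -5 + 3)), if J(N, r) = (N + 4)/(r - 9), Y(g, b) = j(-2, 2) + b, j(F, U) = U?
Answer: 58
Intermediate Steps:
Y(g, b) = 2 + b
J(N, r) = (4 + N)/(-9 + r)
Q(M) = -2/3 (Q(M) = (M - (2 + M))/3 = (M + (-2 - M))/3 = (1/3)*(-2) = -2/3)
(-45 - (-1)*(-42))*Q(J(-1, -5 + 3)) = (-45 - (-1)*(-42))*(-2/3) = (-45 - 1*42)*(-2/3) = (-45 - 42)*(-2/3) = -87*(-2/3) = 58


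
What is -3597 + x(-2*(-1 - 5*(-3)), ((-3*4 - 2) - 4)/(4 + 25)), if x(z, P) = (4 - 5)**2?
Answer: -3596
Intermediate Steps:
x(z, P) = 1 (x(z, P) = (-1)**2 = 1)
-3597 + x(-2*(-1 - 5*(-3)), ((-3*4 - 2) - 4)/(4 + 25)) = -3597 + 1 = -3596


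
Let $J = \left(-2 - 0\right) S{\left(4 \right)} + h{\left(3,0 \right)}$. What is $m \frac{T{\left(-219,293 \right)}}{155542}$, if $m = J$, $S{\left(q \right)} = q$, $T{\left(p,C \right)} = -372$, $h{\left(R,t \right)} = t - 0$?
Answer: $\frac{1488}{77771} \approx 0.019133$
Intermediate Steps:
$h{\left(R,t \right)} = t$ ($h{\left(R,t \right)} = t + 0 = t$)
$J = -8$ ($J = \left(-2 - 0\right) 4 + 0 = \left(-2 + 0\right) 4 + 0 = \left(-2\right) 4 + 0 = -8 + 0 = -8$)
$m = -8$
$m \frac{T{\left(-219,293 \right)}}{155542} = - 8 \left(- \frac{372}{155542}\right) = - 8 \left(\left(-372\right) \frac{1}{155542}\right) = \left(-8\right) \left(- \frac{186}{77771}\right) = \frac{1488}{77771}$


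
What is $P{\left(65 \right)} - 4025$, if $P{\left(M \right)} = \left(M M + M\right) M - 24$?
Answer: $274801$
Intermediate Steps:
$P{\left(M \right)} = -24 + M \left(M + M^{2}\right)$ ($P{\left(M \right)} = \left(M^{2} + M\right) M - 24 = \left(M + M^{2}\right) M - 24 = M \left(M + M^{2}\right) - 24 = -24 + M \left(M + M^{2}\right)$)
$P{\left(65 \right)} - 4025 = \left(-24 + 65^{2} + 65^{3}\right) - 4025 = \left(-24 + 4225 + 274625\right) - 4025 = 278826 - 4025 = 274801$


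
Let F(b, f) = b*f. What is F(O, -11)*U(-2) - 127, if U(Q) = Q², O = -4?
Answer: 49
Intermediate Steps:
F(O, -11)*U(-2) - 127 = -4*(-11)*(-2)² - 127 = 44*4 - 127 = 176 - 127 = 49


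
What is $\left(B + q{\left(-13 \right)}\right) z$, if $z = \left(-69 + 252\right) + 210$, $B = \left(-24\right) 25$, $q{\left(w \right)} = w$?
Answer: $-240909$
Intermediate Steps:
$B = -600$
$z = 393$ ($z = 183 + 210 = 393$)
$\left(B + q{\left(-13 \right)}\right) z = \left(-600 - 13\right) 393 = \left(-613\right) 393 = -240909$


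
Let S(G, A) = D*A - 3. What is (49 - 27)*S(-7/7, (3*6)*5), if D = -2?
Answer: -4026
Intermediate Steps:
S(G, A) = -3 - 2*A (S(G, A) = -2*A - 3 = -3 - 2*A)
(49 - 27)*S(-7/7, (3*6)*5) = (49 - 27)*(-3 - 2*3*6*5) = 22*(-3 - 36*5) = 22*(-3 - 2*90) = 22*(-3 - 180) = 22*(-183) = -4026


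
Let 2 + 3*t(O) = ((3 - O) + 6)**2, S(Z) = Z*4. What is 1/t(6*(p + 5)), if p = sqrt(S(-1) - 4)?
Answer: -3*I/(-151*I + 504*sqrt(2)) ≈ 0.00085338 - 0.0040282*I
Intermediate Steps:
S(Z) = 4*Z
p = 2*I*sqrt(2) (p = sqrt(4*(-1) - 4) = sqrt(-4 - 4) = sqrt(-8) = 2*I*sqrt(2) ≈ 2.8284*I)
t(O) = -2/3 + (9 - O)**2/3 (t(O) = -2/3 + ((3 - O) + 6)**2/3 = -2/3 + (9 - O)**2/3)
1/t(6*(p + 5)) = 1/(-2/3 + (-9 + 6*(2*I*sqrt(2) + 5))**2/3) = 1/(-2/3 + (-9 + 6*(5 + 2*I*sqrt(2)))**2/3) = 1/(-2/3 + (-9 + (30 + 12*I*sqrt(2)))**2/3) = 1/(-2/3 + (21 + 12*I*sqrt(2))**2/3)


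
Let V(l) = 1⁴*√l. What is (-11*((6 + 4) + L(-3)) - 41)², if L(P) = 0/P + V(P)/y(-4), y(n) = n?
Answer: 364453/16 - 1661*I*√3/2 ≈ 22778.0 - 1438.5*I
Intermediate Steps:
V(l) = √l (V(l) = 1*√l = √l)
L(P) = -√P/4 (L(P) = 0/P + √P/(-4) = 0 + √P*(-¼) = 0 - √P/4 = -√P/4)
(-11*((6 + 4) + L(-3)) - 41)² = (-11*((6 + 4) - I*√3/4) - 41)² = (-11*(10 - I*√3/4) - 41)² = ((-110 + 11*I*√3/4) - 41)² = (-151 + 11*I*√3/4)²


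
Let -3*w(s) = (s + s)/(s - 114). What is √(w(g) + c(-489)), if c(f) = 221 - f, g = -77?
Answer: 2*√58256337/573 ≈ 26.641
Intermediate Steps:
w(s) = -2*s/(3*(-114 + s)) (w(s) = -(s + s)/(3*(s - 114)) = -2*s/(3*(-114 + s)))
√(w(g) + c(-489)) = √(-2*(-77)/(-342 + 3*(-77)) + (221 - 1*(-489))) = √(-2*(-77)/(-342 - 231) + (221 + 489)) = √(-2*(-77)/(-573) + 710) = √(-2*(-77)*(-1/573) + 710) = √(-154/573 + 710) = √(406676/573) = 2*√58256337/573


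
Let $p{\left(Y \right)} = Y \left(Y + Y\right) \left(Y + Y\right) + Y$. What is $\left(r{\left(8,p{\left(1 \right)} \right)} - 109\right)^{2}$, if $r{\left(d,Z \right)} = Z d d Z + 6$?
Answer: $2241009$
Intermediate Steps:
$p{\left(Y \right)} = Y + 4 Y^{3}$ ($p{\left(Y \right)} = Y 2 Y 2 Y + Y = Y 4 Y^{2} + Y = 4 Y^{3} + Y = Y + 4 Y^{3}$)
$r{\left(d,Z \right)} = 6 + Z^{2} d^{2}$ ($r{\left(d,Z \right)} = Z d^{2} Z + 6 = Z^{2} d^{2} + 6 = 6 + Z^{2} d^{2}$)
$\left(r{\left(8,p{\left(1 \right)} \right)} - 109\right)^{2} = \left(\left(6 + \left(1 + 4 \cdot 1^{3}\right)^{2} \cdot 8^{2}\right) - 109\right)^{2} = \left(\left(6 + \left(1 + 4 \cdot 1\right)^{2} \cdot 64\right) - 109\right)^{2} = \left(\left(6 + \left(1 + 4\right)^{2} \cdot 64\right) - 109\right)^{2} = \left(\left(6 + 5^{2} \cdot 64\right) - 109\right)^{2} = \left(\left(6 + 25 \cdot 64\right) - 109\right)^{2} = \left(\left(6 + 1600\right) - 109\right)^{2} = \left(1606 - 109\right)^{2} = 1497^{2} = 2241009$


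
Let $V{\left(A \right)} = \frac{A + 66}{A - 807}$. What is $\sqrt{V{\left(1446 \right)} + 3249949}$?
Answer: $\frac{\sqrt{16383004837}}{71} \approx 1802.8$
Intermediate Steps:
$V{\left(A \right)} = \frac{66 + A}{-807 + A}$
$\sqrt{V{\left(1446 \right)} + 3249949} = \sqrt{\frac{66 + 1446}{-807 + 1446} + 3249949} = \sqrt{\frac{1}{639} \cdot 1512 + 3249949} = \sqrt{\frac{168}{71} + 3249949} = \sqrt{\frac{230746547}{71}} = \frac{\sqrt{16383004837}}{71}$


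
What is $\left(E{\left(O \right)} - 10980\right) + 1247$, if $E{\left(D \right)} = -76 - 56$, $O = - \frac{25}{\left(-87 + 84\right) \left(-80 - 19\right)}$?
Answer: $-9865$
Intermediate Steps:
$O = - \frac{25}{297}$ ($O = - \frac{25}{\left(-3\right) \left(-99\right)} = - \frac{25}{297} \approx -0.084175$)
$E{\left(D \right)} = -132$ ($E{\left(D \right)} = -76 - 56 = -132$)
$\left(E{\left(O \right)} - 10980\right) + 1247 = \left(-132 - 10980\right) + 1247 = -11112 + 1247 = -9865$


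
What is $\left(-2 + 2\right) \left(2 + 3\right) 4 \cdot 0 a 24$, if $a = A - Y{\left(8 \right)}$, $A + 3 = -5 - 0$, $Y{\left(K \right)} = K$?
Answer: $0$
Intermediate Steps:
$A = -8$ ($A = -3 - 5 = -8$)
$a = -16$ ($a = -8 - 8 = -16$)
$\left(-2 + 2\right) \left(2 + 3\right) 4 \cdot 0 a 24 = \left(-2 + 2\right) \left(2 + 3\right) 4 \cdot 0 \left(-16\right) 24 = 0 \cdot 5 \cdot 4 \cdot 0 \left(-16\right) 24 = 0 \cdot 4 \cdot 0 \left(-16\right) 24 = 0 \cdot 0 \left(-16\right) 24 = 0 \left(-16\right) 24 = 0 \cdot 24 = 0$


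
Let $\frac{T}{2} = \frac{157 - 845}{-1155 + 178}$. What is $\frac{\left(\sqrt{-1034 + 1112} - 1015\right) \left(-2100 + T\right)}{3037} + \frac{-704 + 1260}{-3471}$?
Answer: $\frac{7221774988216}{10298974179} - \frac{2050324 \sqrt{78}}{2967149} \approx 695.11$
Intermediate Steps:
$T = \frac{1376}{977}$ ($T = 2 \frac{157 - 845}{-1155 + 178} = 2 \left(- \frac{688}{-977}\right) = 2 \left(\left(-688\right) \left(- \frac{1}{977}\right)\right) = 2 \cdot \frac{688}{977} = \frac{1376}{977} \approx 1.4084$)
$\frac{\left(\sqrt{-1034 + 1112} - 1015\right) \left(-2100 + T\right)}{3037} + \frac{-704 + 1260}{-3471} = \frac{\left(\sqrt{-1034 + 1112} - 1015\right) \left(-2100 + \frac{1376}{977}\right)}{3037} + \frac{-704 + 1260}{-3471} = \left(\sqrt{78} - 1015\right) \left(- \frac{2050324}{977}\right) \frac{1}{3037} + 556 \left(- \frac{1}{3471}\right) = \left(-1015 + \sqrt{78}\right) \left(- \frac{2050324}{977}\right) \frac{1}{3037} - \frac{556}{3471} = \left(\frac{2081078860}{977} - \frac{2050324 \sqrt{78}}{977}\right) \frac{1}{3037} - \frac{556}{3471} = \left(\frac{2081078860}{2967149} - \frac{2050324 \sqrt{78}}{2967149}\right) - \frac{556}{3471} = \frac{7221774988216}{10298974179} - \frac{2050324 \sqrt{78}}{2967149}$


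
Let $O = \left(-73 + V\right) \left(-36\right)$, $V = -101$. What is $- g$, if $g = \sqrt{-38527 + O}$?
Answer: $- i \sqrt{32263} \approx - 179.62 i$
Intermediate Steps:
$O = 6264$ ($O = \left(-73 - 101\right) \left(-36\right) = \left(-174\right) \left(-36\right) = 6264$)
$g = i \sqrt{32263}$ ($g = \sqrt{-38527 + 6264} = \sqrt{-32263} = i \sqrt{32263} \approx 179.62 i$)
$- g = - i \sqrt{32263}$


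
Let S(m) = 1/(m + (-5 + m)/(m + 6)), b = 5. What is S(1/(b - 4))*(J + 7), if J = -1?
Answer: 14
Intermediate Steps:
S(m) = 1/(m + (-5 + m)/(6 + m))
S(1/(b - 4))*(J + 7) = ((6 + 1/(5 - 4))/(-5 + (1/(5 - 4))² + 7/(5 - 4)))*(-1 + 7) = ((6 + 1/1)/(-5 + (1/1)² + 7/1))*6 = ((6 + 1)/(-5 + 1² + 7*1))*6 = (7/(-5 + 1 + 7))*6 = (7/3)*6 = 14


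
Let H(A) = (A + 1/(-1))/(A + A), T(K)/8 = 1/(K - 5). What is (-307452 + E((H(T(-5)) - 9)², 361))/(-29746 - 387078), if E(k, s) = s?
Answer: 307091/416824 ≈ 0.73674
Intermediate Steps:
T(K) = 8/(-5 + K) (T(K) = 8/(K - 5) = 8/(-5 + K))
H(A) = (-1 + A)/(2*A) (H(A) = (A - 1)/((2*A)) = (-1 + A)*(1/(2*A)) = (-1 + A)/(2*A))
(-307452 + E((H(T(-5)) - 9)², 361))/(-29746 - 387078) = (-307452 + 361)/(-29746 - 387078) = -307091/(-416824) = -307091*(-1/416824) = 307091/416824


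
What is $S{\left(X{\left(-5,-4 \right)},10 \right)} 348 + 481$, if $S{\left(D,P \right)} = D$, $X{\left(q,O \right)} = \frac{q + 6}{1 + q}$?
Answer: $394$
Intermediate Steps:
$X{\left(q,O \right)} = \frac{6 + q}{1 + q}$
$S{\left(X{\left(-5,-4 \right)},10 \right)} 348 + 481 = \frac{6 - 5}{1 - 5} \cdot 348 + 481 = \frac{1}{-4} \cdot 1 \cdot 348 + 481 = \left(- \frac{1}{4}\right) 1 \cdot 348 + 481 = \left(- \frac{1}{4}\right) 348 + 481 = -87 + 481 = 394$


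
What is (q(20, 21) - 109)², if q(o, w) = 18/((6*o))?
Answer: 4739329/400 ≈ 11848.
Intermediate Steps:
q(o, w) = 3/o (q(o, w) = 18*(1/(6*o)) = 3/o)
(q(20, 21) - 109)² = (3/20 - 109)² = (-2177/20)² = 4739329/400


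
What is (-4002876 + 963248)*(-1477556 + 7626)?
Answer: 4468040386040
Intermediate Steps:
(-4002876 + 963248)*(-1477556 + 7626) = -3039628*(-1469930) = 4468040386040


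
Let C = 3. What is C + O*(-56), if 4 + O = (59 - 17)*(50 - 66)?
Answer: 37859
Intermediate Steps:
O = -676 (O = -4 + (59 - 17)*(50 - 66) = -4 + 42*(-16) = -4 - 672 = -676)
C + O*(-56) = 3 - 676*(-56) = 3 + 37856 = 37859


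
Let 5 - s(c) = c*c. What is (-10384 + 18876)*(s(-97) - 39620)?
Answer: -416311808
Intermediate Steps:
s(c) = 5 - c² (s(c) = 5 - c*c = 5 - c²)
(-10384 + 18876)*(s(-97) - 39620) = (-10384 + 18876)*((5 - 1*(-97)²) - 39620) = 8492*((5 - 1*9409) - 39620) = 8492*((5 - 9409) - 39620) = 8492*(-9404 - 39620) = 8492*(-49024) = -416311808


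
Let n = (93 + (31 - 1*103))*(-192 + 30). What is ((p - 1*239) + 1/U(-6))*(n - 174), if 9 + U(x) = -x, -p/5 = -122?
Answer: -1325504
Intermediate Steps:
p = 610 (p = -5*(-122) = 610)
U(x) = -9 - x
n = -3402 (n = (93 + (31 - 103))*(-162) = (93 - 72)*(-162) = 21*(-162) = -3402)
((p - 1*239) + 1/U(-6))*(n - 174) = ((610 - 1*239) + 1/(-9 - 1*(-6)))*(-3402 - 174) = ((610 - 239) + 1/(-9 + 6))*(-3576) = (371 + 1/(-3))*(-3576) = (371 - ⅓)*(-3576) = (1112/3)*(-3576) = -1325504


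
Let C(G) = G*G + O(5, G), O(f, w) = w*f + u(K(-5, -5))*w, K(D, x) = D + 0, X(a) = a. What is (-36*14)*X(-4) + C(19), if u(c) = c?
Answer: 2377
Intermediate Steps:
K(D, x) = D
O(f, w) = -5*w + f*w (O(f, w) = w*f - 5*w = f*w - 5*w = -5*w + f*w)
C(G) = G² (C(G) = G*G + G*(-5 + 5) = G² + G*0 = G² + 0 = G²)
(-36*14)*X(-4) + C(19) = -36*14*(-4) + 19² = -504*(-4) + 361 = 2016 + 361 = 2377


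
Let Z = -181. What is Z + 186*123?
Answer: 22697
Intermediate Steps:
Z + 186*123 = -181 + 186*123 = -181 + 22878 = 22697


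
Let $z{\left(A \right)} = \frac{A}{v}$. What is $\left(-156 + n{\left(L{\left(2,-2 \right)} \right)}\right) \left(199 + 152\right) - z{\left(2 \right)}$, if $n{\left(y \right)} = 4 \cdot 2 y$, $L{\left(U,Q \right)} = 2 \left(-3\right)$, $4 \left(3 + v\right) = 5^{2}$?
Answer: $- \frac{930860}{13} \approx -71605.0$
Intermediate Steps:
$v = \frac{13}{4}$ ($v = -3 + \frac{5^{2}}{4} = -3 + \frac{1}{4} \cdot 25 = -3 + \frac{25}{4} = \frac{13}{4} \approx 3.25$)
$L{\left(U,Q \right)} = -6$
$n{\left(y \right)} = 8 y$
$z{\left(A \right)} = \frac{4 A}{13}$ ($z{\left(A \right)} = \frac{A}{\frac{13}{4}} = A \frac{4}{13} = \frac{4 A}{13}$)
$\left(-156 + n{\left(L{\left(2,-2 \right)} \right)}\right) \left(199 + 152\right) - z{\left(2 \right)} = \left(-156 + 8 \left(-6\right)\right) \left(199 + 152\right) - \frac{4}{13} \cdot 2 = \left(-156 - 48\right) 351 - \frac{8}{13} = \left(-204\right) 351 - \frac{8}{13} = -71604 - \frac{8}{13} = - \frac{930860}{13}$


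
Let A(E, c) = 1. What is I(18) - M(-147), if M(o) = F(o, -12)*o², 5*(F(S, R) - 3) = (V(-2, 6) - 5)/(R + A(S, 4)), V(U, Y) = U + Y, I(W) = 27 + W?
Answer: -3584619/55 ≈ -65175.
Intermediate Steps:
F(S, R) = 3 - 1/(5*(1 + R)) (F(S, R) = 3 + (((-2 + 6) - 5)/(R + 1))/5 = 3 + ((4 - 5)/(1 + R))/5 = 3 + (-1/(1 + R))/5 = 3 - 1/(5*(1 + R)))
M(o) = 166*o²/55 (M(o) = ((14 + 15*(-12))/(5*(1 - 12)))*o² = ((⅕)*(14 - 180)/(-11))*o² = ((⅕)*(-1/11)*(-166))*o² = 166*o²/55)
I(18) - M(-147) = (27 + 18) - 166*(-147)²/55 = 45 - 166*21609/55 = 45 - 1*3587094/55 = 45 - 3587094/55 = -3584619/55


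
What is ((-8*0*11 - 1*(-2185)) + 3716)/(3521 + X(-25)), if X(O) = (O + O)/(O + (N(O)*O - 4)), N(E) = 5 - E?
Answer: 1532293/914303 ≈ 1.6759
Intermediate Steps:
X(O) = 2*O/(-4 + O + O*(5 - O)) (X(O) = (O + O)/(O + ((5 - O)*O - 4)) = (2*O)/(O + (O*(5 - O) - 4)) = (2*O)/(O + (-4 + O*(5 - O))) = (2*O)/(-4 + O + O*(5 - O)) = 2*O/(-4 + O + O*(5 - O)))
((-8*0*11 - 1*(-2185)) + 3716)/(3521 + X(-25)) = ((-8*0*11 - 1*(-2185)) + 3716)/(3521 - 2*(-25)/(4 - 1*(-25) - 25*(-5 - 25))) = ((0*11 + 2185) + 3716)/(3521 - 2*(-25)/(4 + 25 - 25*(-30))) = ((0 + 2185) + 3716)/(3521 - 2*(-25)/(4 + 25 + 750)) = (2185 + 3716)/(3521 - 2*(-25)/779) = 5901/(3521 - 2*(-25)*1/779) = 5901/(3521 + 50/779) = 5901/(2742909/779) = 5901*(779/2742909) = 1532293/914303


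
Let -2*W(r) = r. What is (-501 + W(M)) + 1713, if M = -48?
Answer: 1236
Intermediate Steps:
W(r) = -r/2
(-501 + W(M)) + 1713 = (-501 - ½*(-48)) + 1713 = (-501 + 24) + 1713 = -477 + 1713 = 1236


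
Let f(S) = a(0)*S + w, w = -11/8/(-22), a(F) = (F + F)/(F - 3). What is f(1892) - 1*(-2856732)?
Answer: 45707713/16 ≈ 2.8567e+6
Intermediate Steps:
a(F) = 2*F/(-3 + F) (a(F) = (2*F)/(-3 + F) = 2*F/(-3 + F))
w = 1/16 (w = -11*1/8*(-1/22) = -11/8*(-1/22) = 1/16 ≈ 0.062500)
f(S) = 1/16 (f(S) = (2*0/(-3 + 0))*S + 1/16 = (2*0/(-3))*S + 1/16 = (2*0*(-1/3))*S + 1/16 = 0*S + 1/16 = 0 + 1/16 = 1/16)
f(1892) - 1*(-2856732) = 1/16 - 1*(-2856732) = 1/16 + 2856732 = 45707713/16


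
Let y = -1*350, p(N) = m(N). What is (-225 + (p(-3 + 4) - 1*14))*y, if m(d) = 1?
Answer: 83300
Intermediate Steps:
p(N) = 1
y = -350
(-225 + (p(-3 + 4) - 1*14))*y = (-225 + (1 - 1*14))*(-350) = (-225 + (1 - 14))*(-350) = (-225 - 13)*(-350) = -238*(-350) = 83300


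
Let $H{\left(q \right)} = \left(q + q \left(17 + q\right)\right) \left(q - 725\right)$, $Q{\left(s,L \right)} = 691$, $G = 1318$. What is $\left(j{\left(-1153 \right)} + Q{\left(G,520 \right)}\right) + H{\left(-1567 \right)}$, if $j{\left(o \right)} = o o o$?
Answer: $-7096140522$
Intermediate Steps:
$H{\left(q \right)} = \left(-725 + q\right) \left(q + q \left(17 + q\right)\right)$ ($H{\left(q \right)} = \left(q + q \left(17 + q\right)\right) \left(-725 + q\right) = \left(-725 + q\right) \left(q + q \left(17 + q\right)\right)$)
$j{\left(o \right)} = o^{3}$ ($j{\left(o \right)} = o^{2} o = o^{3}$)
$\left(j{\left(-1153 \right)} + Q{\left(G,520 \right)}\right) + H{\left(-1567 \right)} = \left(\left(-1153\right)^{3} + 691\right) - 1567 \left(-13050 + \left(-1567\right)^{2} - -1107869\right) = \left(-1532808577 + 691\right) - 1567 \left(-13050 + 2455489 + 1107869\right) = -1532807886 - 5563332636 = -7096140522$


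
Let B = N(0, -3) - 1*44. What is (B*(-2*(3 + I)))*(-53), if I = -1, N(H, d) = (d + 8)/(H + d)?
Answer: -29044/3 ≈ -9681.3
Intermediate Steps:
N(H, d) = (8 + d)/(H + d)
B = -137/3 (B = (8 - 3)/(0 - 3) - 1*44 = 5/(-3) - 44 = -⅓*5 - 44 = -5/3 - 44 = -137/3 ≈ -45.667)
(B*(-2*(3 + I)))*(-53) = -(-274)*(3 - 1)/3*(-53) = -(-274)*2/3*(-53) = -137/3*(-4)*(-53) = (548/3)*(-53) = -29044/3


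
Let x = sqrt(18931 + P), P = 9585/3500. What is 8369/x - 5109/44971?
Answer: -5109/44971 + 83690*sqrt(92775319)/13253617 ≈ 60.708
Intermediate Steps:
P = 1917/700 (P = 9585*(1/3500) = 1917/700 ≈ 2.7386)
x = sqrt(92775319)/70 (x = sqrt(18931 + 1917/700) = sqrt(13253617/700) = sqrt(92775319)/70 ≈ 137.60)
8369/x - 5109/44971 = 8369/((sqrt(92775319)/70)) - 5109/44971 = 8369*(10*sqrt(92775319)/13253617) - 5109*1/44971 = 83690*sqrt(92775319)/13253617 - 5109/44971 = -5109/44971 + 83690*sqrt(92775319)/13253617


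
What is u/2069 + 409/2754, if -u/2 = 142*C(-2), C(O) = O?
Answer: 2410493/5698026 ≈ 0.42304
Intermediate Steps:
u = 568 (u = -284*(-2) = -2*(-284) = 568)
u/2069 + 409/2754 = 568/2069 + 409/2754 = 2410493/5698026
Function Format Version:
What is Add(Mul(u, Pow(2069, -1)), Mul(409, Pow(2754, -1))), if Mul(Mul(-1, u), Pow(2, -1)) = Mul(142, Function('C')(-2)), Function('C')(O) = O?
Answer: Rational(2410493, 5698026) ≈ 0.42304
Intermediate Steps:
u = 568 (u = Mul(-2, Mul(142, -2)) = Mul(-2, -284) = 568)
Add(Mul(u, Pow(2069, -1)), Mul(409, Pow(2754, -1))) = Add(Mul(568, Pow(2069, -1)), Mul(409, Pow(2754, -1))) = Add(Mul(568, Rational(1, 2069)), Mul(409, Rational(1, 2754))) = Add(Rational(568, 2069), Rational(409, 2754)) = Rational(2410493, 5698026)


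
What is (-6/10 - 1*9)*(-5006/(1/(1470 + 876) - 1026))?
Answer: -563715648/12034975 ≈ -46.840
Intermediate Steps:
(-6/10 - 1*9)*(-5006/(1/(1470 + 876) - 1026)) = (-6*⅒ - 9)*(-5006/(1/2346 - 1026)) = (-⅗ - 9)*(-5006/(1/2346 - 1026)) = -(-240288)/(5*(-2406995/2346)) = -(-240288)*(-2346)/(5*2406995) = -48/5*11744076/2406995 = -563715648/12034975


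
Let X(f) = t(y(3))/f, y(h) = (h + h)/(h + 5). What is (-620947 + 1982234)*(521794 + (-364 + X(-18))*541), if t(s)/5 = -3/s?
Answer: 3987536331880/9 ≈ 4.4306e+11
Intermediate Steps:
y(h) = 2*h/(5 + h) (y(h) = (2*h)/(5 + h) = 2*h/(5 + h))
t(s) = -15/s (t(s) = 5*(-3/s) = -15/s)
X(f) = -20/f (X(f) = (-15/(2*3/(5 + 3)))/f = (-15/(2*3/8))/f = (-15/(2*3*(⅛)))/f = (-15/¾)/f = (-15*4/3)/f = -20/f)
(-620947 + 1982234)*(521794 + (-364 + X(-18))*541) = (-620947 + 1982234)*(521794 + (-364 - 20/(-18))*541) = 1361287*(521794 + (-364 - 20*(-1/18))*541) = 1361287*(521794 + (-364 + 10/9)*541) = 1361287*(521794 - 3266/9*541) = 1361287*(521794 - 1766906/9) = 1361287*(2929240/9) = 3987536331880/9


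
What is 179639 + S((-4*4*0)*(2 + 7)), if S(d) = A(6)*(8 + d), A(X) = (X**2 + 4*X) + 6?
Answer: 180167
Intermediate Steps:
A(X) = 6 + X**2 + 4*X
S(d) = 528 + 66*d (S(d) = (6 + 6**2 + 4*6)*(8 + d) = (6 + 36 + 24)*(8 + d) = 66*(8 + d) = 528 + 66*d)
179639 + S((-4*4*0)*(2 + 7)) = 179639 + (528 + 66*((-4*4*0)*(2 + 7))) = 179639 + (528 + 66*(-16*0*9)) = 179639 + (528 + 66*(0*9)) = 179639 + (528 + 66*0) = 179639 + (528 + 0) = 179639 + 528 = 180167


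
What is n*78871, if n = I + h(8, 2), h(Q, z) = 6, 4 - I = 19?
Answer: -709839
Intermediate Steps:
I = -15 (I = 4 - 1*19 = 4 - 19 = -15)
n = -9 (n = -15 + 6 = -9)
n*78871 = -9*78871 = -709839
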